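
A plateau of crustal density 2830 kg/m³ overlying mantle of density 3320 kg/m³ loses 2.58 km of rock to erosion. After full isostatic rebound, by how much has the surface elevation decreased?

Rebound u = e ρ_c/ρ_m = 2.58 km × 2830/3320 = 2.199 km.
Net surface drop = e − u = 2.58 km − 2.199 km = e (ρ_m − ρ_c)/ρ_m = 0.381 km.

0.381 km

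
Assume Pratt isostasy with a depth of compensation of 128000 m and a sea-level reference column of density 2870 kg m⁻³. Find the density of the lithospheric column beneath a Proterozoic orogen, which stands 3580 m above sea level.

2790 kg m⁻³

Pratt balance: ρ_ref D = ρ (D + h).
ρ = ρ_ref D/(D + h) = 2870 × 128000 m/(128000 m + 3580 m) = 2790 kg m⁻³.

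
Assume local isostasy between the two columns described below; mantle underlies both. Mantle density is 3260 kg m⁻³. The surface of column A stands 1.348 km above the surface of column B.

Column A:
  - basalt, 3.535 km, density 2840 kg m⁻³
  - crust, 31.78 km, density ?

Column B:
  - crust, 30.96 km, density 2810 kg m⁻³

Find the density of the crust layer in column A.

Take the compensation level at the base of the deeper column (depth z_c below the surface of column A) and equate Σ ρ_i t_i down to z_c; mantle fills any gap and the z_c terms cancel.
Column A: 3.535×2840 + 31.78×ρ + (z_c − 35.315)×3260
Column B: 1.348×0 + 30.96×2810 + (z_c − 1.348 − 30.96)×3260
The z_c×3260 term appears on both sides and cancels. Collect the known terms of each column as K = Σ(ρt)_known − 3260 × (depth of known layers): K_A = 10039.4 − 3260×35.315 = −105087.5; K_B = 86997.6 − 3260×(1.348 + 30.96) = −18326.48.
Balance: K_A + 31.78×ρ = K_B, so ρ = (K_B − K_A)/31.78 = 86761/31.78 = 2730 kg m⁻³.

2730 kg m⁻³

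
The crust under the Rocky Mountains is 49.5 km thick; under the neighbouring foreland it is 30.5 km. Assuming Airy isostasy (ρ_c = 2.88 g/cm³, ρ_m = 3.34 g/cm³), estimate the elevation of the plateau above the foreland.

2.62 km

Excess crust Δ = 49.5 km − 30.5 km = 19 km, split between elevation h and root r with h + r = Δ.
Airy balance ρ_c h = (ρ_m − ρ_c) r gives r = h ρ_c/(ρ_m − ρ_c), so h (1 + ρ_c/(ρ_m − ρ_c)) = Δ, i.e. h = Δ (ρ_m − ρ_c)/ρ_m.
h = 19 km × 0.46/3.34 = 2.62 km.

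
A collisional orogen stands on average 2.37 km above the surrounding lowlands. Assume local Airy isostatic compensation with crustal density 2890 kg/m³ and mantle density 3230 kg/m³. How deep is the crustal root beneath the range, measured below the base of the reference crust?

By Archimedes' principle applied to the lithosphere: the weight of the topography is balanced by the buoyancy of the root, ρ_c h = (ρ_m − ρ_c) r.
r = h · ρ_c / (ρ_m − ρ_c) = 2.37 km × 2890 / (3230 − 2890) = 20.1 km.

20.1 km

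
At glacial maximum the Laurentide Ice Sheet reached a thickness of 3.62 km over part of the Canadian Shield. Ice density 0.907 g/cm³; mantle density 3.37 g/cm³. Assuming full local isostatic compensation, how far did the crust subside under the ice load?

In Airy isostatic equilibrium: the ice load ρ_ice t is balanced by mantle displaced below, ρ_m s.
s = t ρ_ice / ρ_m = 3.62 km × 0.907/3.37 = 0.974 km.

0.974 km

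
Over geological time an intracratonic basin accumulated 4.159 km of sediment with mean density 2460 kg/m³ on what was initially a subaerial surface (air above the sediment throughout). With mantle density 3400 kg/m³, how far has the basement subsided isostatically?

3.01 km

Subaerial load: s = t ρ_sed / ρ_m = 4.159 km × 2460/3400 = 3.01 km.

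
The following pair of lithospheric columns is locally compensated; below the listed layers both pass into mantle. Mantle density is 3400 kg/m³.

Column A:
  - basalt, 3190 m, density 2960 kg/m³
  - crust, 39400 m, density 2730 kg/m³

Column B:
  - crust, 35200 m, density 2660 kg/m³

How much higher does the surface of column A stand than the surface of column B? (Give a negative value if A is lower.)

For any compensation level in the mantle, the mantle terms cancel and isostasy reduces to e = (Σt_A − Σt_B) − (Σ(ρt)_A − Σ(ρt)_B) / ρ_m.
Σt_A = 42590 m; Σt_B = 35200 m; Σ(ρt)_A = 117004400; Σ(ρt)_B = 93632000 (in m·kg/m³).
e = (42590 − 35200) − (117004400 − 93632000) / 3400 = 516 m.

516 m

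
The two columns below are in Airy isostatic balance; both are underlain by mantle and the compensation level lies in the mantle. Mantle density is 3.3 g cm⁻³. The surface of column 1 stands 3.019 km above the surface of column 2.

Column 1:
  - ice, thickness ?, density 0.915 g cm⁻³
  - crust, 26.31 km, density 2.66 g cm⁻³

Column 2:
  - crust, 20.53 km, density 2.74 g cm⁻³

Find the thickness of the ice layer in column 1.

1.94 km

Take the compensation level at the base of the deeper column (depth z_c below the surface of column 1) and equate Σ ρ_i t_i down to z_c; mantle fills any gap and the z_c terms cancel.
Column 1: x×0.915 + 26.31×2.66 + (z_c − 26.31 − x)×3.3
Column 2: 3.019×0 + 20.53×2.74 + (z_c − 3.019 − 20.53)×3.3
The z_c×3.3 term appears on both sides and cancels. Collect the known terms of each column as K = Σ(ρt)_known − 3.3 × (depth of known layers): K_1 = 69.9846 − 3.3×26.31 = −16.8384; K_2 = 56.2522 − 3.3×(3.019 + 20.53) = −21.4595.
Balance: K_1 − x×(3.3 − 0.915) = K_2, so x = (K_1 − K_2)/(3.3 − 0.915) = 4.6211/2.385 = 1.94 km.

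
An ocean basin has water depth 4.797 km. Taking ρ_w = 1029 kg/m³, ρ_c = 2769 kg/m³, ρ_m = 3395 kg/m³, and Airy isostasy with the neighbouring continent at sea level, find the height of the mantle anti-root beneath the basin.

Isostatic balance requires: replacing crust with seawater at the top is compensated by replacing crust with mantle at the base: d (ρ_c − ρ_w) = a (ρ_m − ρ_c).
a = d (ρ_c − ρ_w)/(ρ_m − ρ_c) = 4.797 km × 1740/626 = 13.3 km.

13.3 km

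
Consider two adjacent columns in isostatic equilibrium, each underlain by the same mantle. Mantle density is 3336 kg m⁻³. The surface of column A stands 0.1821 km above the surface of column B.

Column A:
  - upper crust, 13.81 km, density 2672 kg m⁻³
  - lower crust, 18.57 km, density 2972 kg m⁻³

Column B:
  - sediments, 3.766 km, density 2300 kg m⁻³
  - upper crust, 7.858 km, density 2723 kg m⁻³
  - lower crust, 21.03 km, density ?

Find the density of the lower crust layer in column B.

3020 kg m⁻³

Take the compensation level at the base of the deeper column (depth z_c below the surface of column A) and equate Σ ρ_i t_i down to z_c; mantle fills any gap and the z_c terms cancel.
Column A: 13.81×2672 + 18.57×2972 + (z_c − 32.38)×3336
Column B: 0.1821×0 + 3.766×2300 + 7.858×2723 + 21.03×ρ + (z_c − 0.1821 − 32.654)×3336
The z_c×3336 term appears on both sides and cancels. Collect the known terms of each column as K = Σ(ρt)_known − 3336 × (depth of known layers): K_A = 92090.36 − 3336×32.38 = −15929.32; K_B = 30059.134 − 3336×(0.1821 + 32.654) = −79482.0956.
Balance: K_A = K_B + 21.03×ρ, so ρ = (K_A − K_B)/21.03 = 63552.8/21.03 = 3020 kg m⁻³.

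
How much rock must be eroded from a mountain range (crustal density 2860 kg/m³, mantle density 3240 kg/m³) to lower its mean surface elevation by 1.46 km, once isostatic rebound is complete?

12.4 km

Net drop Δ = e − u = e − e ρ_c/ρ_m = e (ρ_m − ρ_c)/ρ_m.
e = Δ ρ_m/(ρ_m − ρ_c) = 1.46 km × 3240/380 = 12.4 km.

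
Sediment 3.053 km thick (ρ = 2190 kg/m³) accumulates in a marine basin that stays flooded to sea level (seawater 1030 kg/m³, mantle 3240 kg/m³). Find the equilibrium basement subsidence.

1.6 km

Submarine loading: the sediment displaces seawater, and the subsidence is in turn flooded, so s (ρ_m − ρ_w) = t (ρ_sed − ρ_w).
s = 3.053 km × (2190 − 1030) / (3240 − 1030) = 1.6 km.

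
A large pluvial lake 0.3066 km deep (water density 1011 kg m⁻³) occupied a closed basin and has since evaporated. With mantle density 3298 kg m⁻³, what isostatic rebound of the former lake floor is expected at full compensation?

u = d ρ_w/ρ_m = 0.3066 km × 1011/3298 = 0.094 km.

0.094 km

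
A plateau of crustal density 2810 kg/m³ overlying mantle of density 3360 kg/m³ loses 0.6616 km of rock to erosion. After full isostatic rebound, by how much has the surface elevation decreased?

Rebound u = e ρ_c/ρ_m = 0.6616 km × 2810/3360 = 0.5533 km.
Net surface drop = e − u = 0.6616 km − 0.5533 km = e (ρ_m − ρ_c)/ρ_m = 0.108 km.

0.108 km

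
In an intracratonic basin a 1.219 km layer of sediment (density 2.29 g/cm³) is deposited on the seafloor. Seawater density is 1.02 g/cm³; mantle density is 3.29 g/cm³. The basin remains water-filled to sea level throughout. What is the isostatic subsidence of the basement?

Submarine loading: the sediment displaces seawater, and the subsidence is in turn flooded, so s (ρ_m − ρ_w) = t (ρ_sed − ρ_w).
s = 1.219 km × (2.29 − 1.02) / (3.29 − 1.02) = 0.682 km.

0.682 km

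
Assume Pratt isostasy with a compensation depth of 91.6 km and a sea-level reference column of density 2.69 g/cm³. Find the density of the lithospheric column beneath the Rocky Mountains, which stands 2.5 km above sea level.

2.62 g/cm³

Pratt balance: ρ_ref D = ρ (D + h).
ρ = ρ_ref D/(D + h) = 2.69 × 91.6 km/(91.6 km + 2.5 km) = 2.62 g/cm³.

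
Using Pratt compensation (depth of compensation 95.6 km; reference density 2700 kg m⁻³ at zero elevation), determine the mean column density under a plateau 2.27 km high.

Pratt balance: ρ_ref D = ρ (D + h).
ρ = ρ_ref D/(D + h) = 2700 × 95.6 km/(95.6 km + 2.27 km) = 2640 kg m⁻³.

2640 kg m⁻³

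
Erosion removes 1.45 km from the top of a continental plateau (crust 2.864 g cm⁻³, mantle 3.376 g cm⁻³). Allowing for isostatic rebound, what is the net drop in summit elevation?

Rebound u = e ρ_c/ρ_m = 1.45 km × 2.864/3.376 = 1.23 km.
Net surface drop = e − u = 1.45 km − 1.23 km = e (ρ_m − ρ_c)/ρ_m = 0.22 km.

0.22 km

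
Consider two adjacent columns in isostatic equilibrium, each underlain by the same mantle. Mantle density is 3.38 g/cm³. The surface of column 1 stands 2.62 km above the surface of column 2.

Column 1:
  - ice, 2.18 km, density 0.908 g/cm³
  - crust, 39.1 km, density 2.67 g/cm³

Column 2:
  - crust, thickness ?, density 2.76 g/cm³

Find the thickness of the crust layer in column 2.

Take the compensation level at the base of the deeper column (depth z_c below the surface of column 1) and equate Σ ρ_i t_i down to z_c; mantle fills any gap and the z_c terms cancel.
Column 1: 2.18×0.908 + 39.1×2.67 + (z_c − 41.28)×3.38
Column 2: 2.62×0 + x×2.76 + (z_c − 2.62 − 0 − x)×3.38
The z_c×3.38 term appears on both sides and cancels. Collect the known terms of each column as K = Σ(ρt)_known − 3.38 × (depth of known layers): K_1 = 106.37644 − 3.38×41.28 = −33.14996; K_2 = 0 − 3.38×(2.62 + 0) = −8.8556.
Balance: K_1 = K_2 − x×(3.38 − 2.76), so x = (K_2 − K_1)/(3.38 − 2.76) = 24.2944/0.62 = 39.2 km.

39.2 km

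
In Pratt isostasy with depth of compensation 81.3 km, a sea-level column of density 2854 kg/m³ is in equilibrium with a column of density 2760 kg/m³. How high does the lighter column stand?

ρ_ref D = ρ (D + h) → h = D (ρ_ref − ρ)/ρ.
h = 81.3 km × (2854 − 2760)/2760 = 2.77 km.

2.77 km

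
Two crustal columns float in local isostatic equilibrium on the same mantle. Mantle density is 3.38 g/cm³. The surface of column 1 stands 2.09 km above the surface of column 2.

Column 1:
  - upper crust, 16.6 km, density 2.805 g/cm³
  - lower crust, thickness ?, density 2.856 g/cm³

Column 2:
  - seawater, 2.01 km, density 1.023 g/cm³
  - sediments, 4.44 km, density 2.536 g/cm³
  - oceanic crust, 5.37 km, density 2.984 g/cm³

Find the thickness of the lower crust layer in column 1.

Take the compensation level at the base of the deeper column (depth z_c below the surface of column 1) and equate Σ ρ_i t_i down to z_c; mantle fills any gap and the z_c terms cancel.
Column 1: 16.6×2.805 + x×2.856 + (z_c − 16.6 − x)×3.38
Column 2: 2.09×0 + 2.01×1.023 + 4.44×2.536 + 5.37×2.984 + (z_c − 2.09 − 11.82)×3.38
The z_c×3.38 term appears on both sides and cancels. Collect the known terms of each column as K = Σ(ρt)_known − 3.38 × (depth of known layers): K_1 = 46.563 − 3.38×16.6 = −9.545; K_2 = 29.34015 − 3.38×(2.09 + 11.82) = −17.67565.
Balance: K_1 − x×(3.38 − 2.856) = K_2, so x = (K_1 − K_2)/(3.38 − 2.856) = 8.13065/0.524 = 15.5 km.

15.5 km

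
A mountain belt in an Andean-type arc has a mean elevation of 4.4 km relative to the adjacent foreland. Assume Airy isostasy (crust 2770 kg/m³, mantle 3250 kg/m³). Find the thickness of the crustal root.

25.4 km

Isostatic balance requires: the weight of the topography is balanced by the buoyancy of the root, ρ_c h = (ρ_m − ρ_c) r.
r = h · ρ_c / (ρ_m − ρ_c) = 4.4 km × 2770 / (3250 − 2770) = 25.4 km.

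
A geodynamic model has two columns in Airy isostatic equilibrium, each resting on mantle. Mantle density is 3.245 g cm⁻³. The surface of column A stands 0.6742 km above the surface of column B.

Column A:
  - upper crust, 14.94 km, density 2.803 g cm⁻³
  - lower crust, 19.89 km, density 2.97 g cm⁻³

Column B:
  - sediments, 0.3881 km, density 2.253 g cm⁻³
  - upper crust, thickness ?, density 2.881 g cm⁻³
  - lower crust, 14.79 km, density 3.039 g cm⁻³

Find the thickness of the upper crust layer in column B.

Take the compensation level at the base of the deeper column (depth z_c below the surface of column A) and equate Σ ρ_i t_i down to z_c; mantle fills any gap and the z_c terms cancel.
Column A: 14.94×2.803 + 19.89×2.97 + (z_c − 34.83)×3.245
Column B: 0.6742×0 + 0.3881×2.253 + x×2.881 + 14.79×3.039 + (z_c − 0.6742 − 15.1781 − x)×3.245
The z_c×3.245 term appears on both sides and cancels. Collect the known terms of each column as K = Σ(ρt)_known − 3.245 × (depth of known layers): K_A = 100.95012 − 3.245×34.83 = −12.07323; K_B = 45.8211993 − 3.245×(0.6742 + 15.1781) = −5.6195142.
Balance: K_A = K_B − x×(3.245 − 2.881), so x = (K_B − K_A)/(3.245 − 2.881) = 6.45372/0.364 = 17.7 km.

17.7 km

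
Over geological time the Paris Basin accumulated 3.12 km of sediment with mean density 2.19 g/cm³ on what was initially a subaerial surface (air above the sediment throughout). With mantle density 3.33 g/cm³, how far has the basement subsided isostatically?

Subaerial load: s = t ρ_sed / ρ_m = 3.12 km × 2.19/3.33 = 2.05 km.

2.05 km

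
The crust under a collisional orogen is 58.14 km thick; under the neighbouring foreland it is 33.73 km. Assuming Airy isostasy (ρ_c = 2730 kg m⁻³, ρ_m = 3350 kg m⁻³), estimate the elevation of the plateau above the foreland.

4.52 km

Excess crust Δ = 58.14 km − 33.73 km = 24.41 km, split between elevation h and root r with h + r = Δ.
Airy balance ρ_c h = (ρ_m − ρ_c) r gives r = h ρ_c/(ρ_m − ρ_c), so h (1 + ρ_c/(ρ_m − ρ_c)) = Δ, i.e. h = Δ (ρ_m − ρ_c)/ρ_m.
h = 24.41 km × 620/3350 = 4.52 km.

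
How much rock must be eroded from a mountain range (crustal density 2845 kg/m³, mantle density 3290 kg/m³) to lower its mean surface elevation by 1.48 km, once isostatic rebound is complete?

Net drop Δ = e − u = e − e ρ_c/ρ_m = e (ρ_m − ρ_c)/ρ_m.
e = Δ ρ_m/(ρ_m − ρ_c) = 1.48 km × 3290/445 = 10.9 km.

10.9 km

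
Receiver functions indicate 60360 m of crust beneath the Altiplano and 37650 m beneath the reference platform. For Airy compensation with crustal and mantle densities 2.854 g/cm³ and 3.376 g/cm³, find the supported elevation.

3510 m

Excess crust Δ = 60360 m − 37650 m = 22710 m, split between elevation h and root r with h + r = Δ.
Airy balance ρ_c h = (ρ_m − ρ_c) r gives r = h ρ_c/(ρ_m − ρ_c), so h (1 + ρ_c/(ρ_m − ρ_c)) = Δ, i.e. h = Δ (ρ_m − ρ_c)/ρ_m.
h = 22710 m × 0.522/3.376 = 3510 m.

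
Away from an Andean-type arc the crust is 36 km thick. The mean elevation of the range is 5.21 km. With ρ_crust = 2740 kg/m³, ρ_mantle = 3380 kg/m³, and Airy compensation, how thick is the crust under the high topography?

63.5 km

Root depth r = h ρ_c / (ρ_m − ρ_c) = 5.21 km × 2740 / 640 = 22.31 km.
Total thickness = T + h + r = 36 km + 5.21 km + 22.31 km = 63.5 km.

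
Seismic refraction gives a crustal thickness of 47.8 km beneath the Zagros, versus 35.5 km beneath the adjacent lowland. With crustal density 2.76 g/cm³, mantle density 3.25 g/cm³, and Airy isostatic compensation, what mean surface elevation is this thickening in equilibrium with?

Excess crust Δ = 47.8 km − 35.5 km = 12.3 km, split between elevation h and root r with h + r = Δ.
Airy balance ρ_c h = (ρ_m − ρ_c) r gives r = h ρ_c/(ρ_m − ρ_c), so h (1 + ρ_c/(ρ_m − ρ_c)) = Δ, i.e. h = Δ (ρ_m − ρ_c)/ρ_m.
h = 12.3 km × 0.49/3.25 = 1.85 km.

1.85 km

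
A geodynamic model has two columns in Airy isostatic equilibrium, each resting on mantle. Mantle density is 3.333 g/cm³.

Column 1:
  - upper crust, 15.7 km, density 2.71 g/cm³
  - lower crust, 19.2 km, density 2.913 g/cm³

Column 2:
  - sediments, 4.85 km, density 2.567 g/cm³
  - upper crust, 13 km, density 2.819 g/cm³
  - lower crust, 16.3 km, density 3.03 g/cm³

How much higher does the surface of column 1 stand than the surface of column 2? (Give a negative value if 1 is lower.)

For any compensation level in the mantle, the mantle terms cancel and isostasy reduces to e = (Σt_1 − Σt_2) − (Σ(ρt)_1 − Σ(ρt)_2) / ρ_m.
Σt_1 = 34.9 km; Σt_2 = 34.15 km; Σ(ρt)_1 = 98.4766; Σ(ρt)_2 = 98.48595 (in km·g/cm³).
e = (34.9 − 34.15) − (98.4766 − 98.48595) / 3.333 = 0.753 km.

0.753 km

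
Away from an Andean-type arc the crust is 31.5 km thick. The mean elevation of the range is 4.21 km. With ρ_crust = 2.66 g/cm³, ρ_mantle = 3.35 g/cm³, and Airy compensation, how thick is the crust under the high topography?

51.9 km

Root depth r = h ρ_c / (ρ_m − ρ_c) = 4.21 km × 2.66 / 0.69 = 16.23 km.
Total thickness = T + h + r = 31.5 km + 4.21 km + 16.23 km = 51.9 km.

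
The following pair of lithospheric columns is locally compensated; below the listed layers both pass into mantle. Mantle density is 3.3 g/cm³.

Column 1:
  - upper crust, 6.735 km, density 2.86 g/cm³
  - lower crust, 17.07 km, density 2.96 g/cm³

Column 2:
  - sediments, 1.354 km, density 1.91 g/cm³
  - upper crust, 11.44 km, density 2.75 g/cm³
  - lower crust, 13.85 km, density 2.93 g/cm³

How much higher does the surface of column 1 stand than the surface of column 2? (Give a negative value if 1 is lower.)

For any compensation level in the mantle, the mantle terms cancel and isostasy reduces to e = (Σt_1 − Σt_2) − (Σ(ρt)_1 − Σ(ρt)_2) / ρ_m.
Σt_1 = 23.805 km; Σt_2 = 26.644 km; Σ(ρt)_1 = 69.7893; Σ(ρt)_2 = 74.62664 (in km·g/cm³).
e = (23.805 − 26.644) − (69.7893 − 74.62664) / 3.3 = −1.37 km.

−1.37 km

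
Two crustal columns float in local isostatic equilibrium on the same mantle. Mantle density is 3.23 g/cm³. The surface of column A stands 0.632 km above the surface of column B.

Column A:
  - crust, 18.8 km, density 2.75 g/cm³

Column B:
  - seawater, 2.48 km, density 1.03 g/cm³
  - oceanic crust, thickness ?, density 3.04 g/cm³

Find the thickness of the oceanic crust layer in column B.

8.03 km

Take the compensation level at the base of the deeper column (depth z_c below the surface of column A) and equate Σ ρ_i t_i down to z_c; mantle fills any gap and the z_c terms cancel.
Column A: 18.8×2.75 + (z_c − 18.8)×3.23
Column B: 0.632×0 + 2.48×1.03 + x×3.04 + (z_c − 0.632 − 2.48 − x)×3.23
The z_c×3.23 term appears on both sides and cancels. Collect the known terms of each column as K = Σ(ρt)_known − 3.23 × (depth of known layers): K_A = 51.7 − 3.23×18.8 = −9.024; K_B = 2.5544 − 3.23×(0.632 + 2.48) = −7.49736.
Balance: K_A = K_B − x×(3.23 − 3.04), so x = (K_B − K_A)/(3.23 − 3.04) = 1.52664/0.19 = 8.03 km.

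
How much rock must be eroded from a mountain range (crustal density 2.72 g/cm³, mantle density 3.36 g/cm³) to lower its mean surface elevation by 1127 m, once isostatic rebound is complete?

Net drop Δ = e − u = e − e ρ_c/ρ_m = e (ρ_m − ρ_c)/ρ_m.
e = Δ ρ_m/(ρ_m − ρ_c) = 1127 m × 3.36/0.64 = 5920 m.

5920 m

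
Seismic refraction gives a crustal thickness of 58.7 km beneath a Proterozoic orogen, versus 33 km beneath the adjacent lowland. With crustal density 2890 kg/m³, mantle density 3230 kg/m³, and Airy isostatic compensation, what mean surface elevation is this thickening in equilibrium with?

2.71 km

Excess crust Δ = 58.7 km − 33 km = 25.7 km, split between elevation h and root r with h + r = Δ.
Airy balance ρ_c h = (ρ_m − ρ_c) r gives r = h ρ_c/(ρ_m − ρ_c), so h (1 + ρ_c/(ρ_m − ρ_c)) = Δ, i.e. h = Δ (ρ_m − ρ_c)/ρ_m.
h = 25.7 km × 340/3230 = 2.71 km.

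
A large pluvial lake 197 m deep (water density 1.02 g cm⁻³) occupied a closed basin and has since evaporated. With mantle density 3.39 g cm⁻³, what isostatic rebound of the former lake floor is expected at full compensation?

59.3 m

u = d ρ_w/ρ_m = 197 m × 1.02/3.39 = 59.3 m.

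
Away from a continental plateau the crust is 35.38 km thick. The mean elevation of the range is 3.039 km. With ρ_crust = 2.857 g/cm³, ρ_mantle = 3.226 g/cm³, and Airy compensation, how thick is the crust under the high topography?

Root depth r = h ρ_c / (ρ_m − ρ_c) = 3.039 km × 2.857 / 0.369 = 23.53 km.
Total thickness = T + h + r = 35.38 km + 3.039 km + 23.53 km = 61.9 km.

61.9 km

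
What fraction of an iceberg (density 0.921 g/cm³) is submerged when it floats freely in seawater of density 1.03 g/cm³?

Submerged fraction = ρ_obj/ρ_fluid = 0.921/1.03 = 89.4%.

89.4%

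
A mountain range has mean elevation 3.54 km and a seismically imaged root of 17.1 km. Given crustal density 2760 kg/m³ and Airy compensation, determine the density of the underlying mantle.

3330 kg/m³

Airy balance: ρ_c h = (ρ_m − ρ_c) r → ρ_m = ρ_c (1 + h/r).
ρ_m = 2760 × (1 + 3.54 km/17.1 km) = 3330 kg/m³.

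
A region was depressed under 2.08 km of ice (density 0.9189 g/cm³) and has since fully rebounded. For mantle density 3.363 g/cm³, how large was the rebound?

0.568 km

Removing the load lets mantle flow back in; uplift u satisfies ρ_ice t = ρ_m u.
u = t ρ_ice/ρ_m = 2.08 km × 0.9189/3.363 = 0.568 km.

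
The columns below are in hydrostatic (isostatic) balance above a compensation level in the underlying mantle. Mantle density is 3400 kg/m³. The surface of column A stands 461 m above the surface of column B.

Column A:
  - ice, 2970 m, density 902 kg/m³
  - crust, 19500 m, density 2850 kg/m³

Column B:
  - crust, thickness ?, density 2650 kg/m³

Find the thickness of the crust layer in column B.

22100 m

Take the compensation level at the base of the deeper column (depth z_c below the surface of column A) and equate Σ ρ_i t_i down to z_c; mantle fills any gap and the z_c terms cancel.
Column A: 2970×902 + 19500×2850 + (z_c − 22470)×3400
Column B: 461×0 + x×2650 + (z_c − 461 − 0 − x)×3400
The z_c×3400 term appears on both sides and cancels. Collect the known terms of each column as K = Σ(ρt)_known − 3400 × (depth of known layers): K_A = 58253940 − 3400×22470 = −18144060; K_B = 0 − 3400×(461 + 0) = −1567400.
Balance: K_A = K_B − x×(3400 − 2650), so x = (K_B − K_A)/(3400 − 2650) = 16576700/750 = 22100 m.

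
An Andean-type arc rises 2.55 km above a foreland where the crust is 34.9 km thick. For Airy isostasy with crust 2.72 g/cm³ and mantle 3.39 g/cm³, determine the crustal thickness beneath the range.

Root depth r = h ρ_c / (ρ_m − ρ_c) = 2.55 km × 2.72 / 0.67 = 10.35 km.
Total thickness = T + h + r = 34.9 km + 2.55 km + 10.35 km = 47.8 km.

47.8 km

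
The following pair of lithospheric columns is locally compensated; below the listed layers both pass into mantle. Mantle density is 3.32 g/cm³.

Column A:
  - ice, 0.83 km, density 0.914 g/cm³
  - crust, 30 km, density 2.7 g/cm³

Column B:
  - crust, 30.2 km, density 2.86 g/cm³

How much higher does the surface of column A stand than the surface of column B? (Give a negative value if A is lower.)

2.02 km

For any compensation level in the mantle, the mantle terms cancel and isostasy reduces to e = (Σt_A − Σt_B) − (Σ(ρt)_A − Σ(ρt)_B) / ρ_m.
Σt_A = 30.83 km; Σt_B = 30.2 km; Σ(ρt)_A = 81.75862; Σ(ρt)_B = 86.372 (in km·g/cm³).
e = (30.83 − 30.2) − (81.75862 − 86.372) / 3.32 = 2.02 km.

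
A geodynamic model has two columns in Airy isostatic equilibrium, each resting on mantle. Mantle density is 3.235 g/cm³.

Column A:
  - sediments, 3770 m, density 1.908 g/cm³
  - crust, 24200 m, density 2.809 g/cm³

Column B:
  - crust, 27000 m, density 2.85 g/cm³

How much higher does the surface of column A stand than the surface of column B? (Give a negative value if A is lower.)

For any compensation level in the mantle, the mantle terms cancel and isostasy reduces to e = (Σt_A − Σt_B) − (Σ(ρt)_A − Σ(ρt)_B) / ρ_m.
Σt_A = 27970 m; Σt_B = 27000 m; Σ(ρt)_A = 75170.96; Σ(ρt)_B = 76950 (in m·g/cm³).
e = (27970 − 27000) − (75170.96 − 76950) / 3.235 = 1520 m.

1520 m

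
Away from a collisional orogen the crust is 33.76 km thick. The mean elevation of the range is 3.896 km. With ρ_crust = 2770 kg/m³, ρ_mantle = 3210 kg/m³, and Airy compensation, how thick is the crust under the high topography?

Root depth r = h ρ_c / (ρ_m − ρ_c) = 3.896 km × 2770 / 440 = 24.53 km.
Total thickness = T + h + r = 33.76 km + 3.896 km + 24.53 km = 62.2 km.

62.2 km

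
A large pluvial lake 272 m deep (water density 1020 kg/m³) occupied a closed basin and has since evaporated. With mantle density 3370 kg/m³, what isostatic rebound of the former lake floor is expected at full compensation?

u = d ρ_w/ρ_m = 272 m × 1020/3370 = 82.3 m.

82.3 m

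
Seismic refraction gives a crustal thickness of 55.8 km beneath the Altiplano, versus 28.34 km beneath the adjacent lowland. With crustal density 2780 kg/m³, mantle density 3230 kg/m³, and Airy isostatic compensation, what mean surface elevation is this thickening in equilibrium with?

3.83 km

Excess crust Δ = 55.8 km − 28.34 km = 27.46 km, split between elevation h and root r with h + r = Δ.
Airy balance ρ_c h = (ρ_m − ρ_c) r gives r = h ρ_c/(ρ_m − ρ_c), so h (1 + ρ_c/(ρ_m − ρ_c)) = Δ, i.e. h = Δ (ρ_m − ρ_c)/ρ_m.
h = 27.46 km × 450/3230 = 3.83 km.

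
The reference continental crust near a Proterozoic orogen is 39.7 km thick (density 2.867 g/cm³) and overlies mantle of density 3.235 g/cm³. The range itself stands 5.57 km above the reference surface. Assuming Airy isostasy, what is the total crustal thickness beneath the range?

Root depth r = h ρ_c / (ρ_m − ρ_c) = 5.57 km × 2.867 / 0.368 = 43.39 km.
Total thickness = T + h + r = 39.7 km + 5.57 km + 43.39 km = 88.7 km.

88.7 km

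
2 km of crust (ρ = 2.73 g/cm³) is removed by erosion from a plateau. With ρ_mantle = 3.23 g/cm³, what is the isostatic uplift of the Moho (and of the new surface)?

1.69 km

Unloading: uplift u = e ρ_c/ρ_m = 2 km × 2.73/3.23 = 1.69 km.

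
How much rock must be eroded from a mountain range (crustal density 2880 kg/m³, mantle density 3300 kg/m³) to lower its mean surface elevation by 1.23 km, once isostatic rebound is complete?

Net drop Δ = e − u = e − e ρ_c/ρ_m = e (ρ_m − ρ_c)/ρ_m.
e = Δ ρ_m/(ρ_m − ρ_c) = 1.23 km × 3300/420 = 9.66 km.

9.66 km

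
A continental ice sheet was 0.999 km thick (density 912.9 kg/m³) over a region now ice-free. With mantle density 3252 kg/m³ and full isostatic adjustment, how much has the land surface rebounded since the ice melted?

0.28 km

Removing the load lets mantle flow back in; uplift u satisfies ρ_ice t = ρ_m u.
u = t ρ_ice/ρ_m = 0.999 km × 912.9/3252 = 0.28 km.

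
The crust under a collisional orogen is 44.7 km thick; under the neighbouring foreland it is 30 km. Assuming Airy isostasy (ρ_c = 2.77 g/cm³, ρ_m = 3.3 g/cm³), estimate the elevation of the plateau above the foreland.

2.36 km

Excess crust Δ = 44.7 km − 30 km = 14.7 km, split between elevation h and root r with h + r = Δ.
Airy balance ρ_c h = (ρ_m − ρ_c) r gives r = h ρ_c/(ρ_m − ρ_c), so h (1 + ρ_c/(ρ_m − ρ_c)) = Δ, i.e. h = Δ (ρ_m − ρ_c)/ρ_m.
h = 14.7 km × 0.53/3.3 = 2.36 km.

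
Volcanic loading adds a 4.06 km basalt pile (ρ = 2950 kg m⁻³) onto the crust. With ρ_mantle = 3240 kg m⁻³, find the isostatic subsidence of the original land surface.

3.7 km

Subaerial loading: s = t ρ_load / ρ_m.
s = 4.06 km × 2950/3240 = 3.7 km.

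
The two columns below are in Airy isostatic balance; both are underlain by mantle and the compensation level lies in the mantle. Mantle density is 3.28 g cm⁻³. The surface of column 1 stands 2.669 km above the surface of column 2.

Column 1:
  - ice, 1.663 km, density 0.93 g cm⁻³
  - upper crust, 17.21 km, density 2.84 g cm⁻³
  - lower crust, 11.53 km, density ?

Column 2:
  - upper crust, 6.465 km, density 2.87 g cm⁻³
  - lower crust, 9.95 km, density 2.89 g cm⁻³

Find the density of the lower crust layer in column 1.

Take the compensation level at the base of the deeper column (depth z_c below the surface of column 1) and equate Σ ρ_i t_i down to z_c; mantle fills any gap and the z_c terms cancel.
Column 1: 1.663×0.93 + 17.21×2.84 + 11.53×ρ + (z_c − 30.403)×3.28
Column 2: 2.669×0 + 6.465×2.87 + 9.95×2.89 + (z_c − 2.669 − 16.415)×3.28
The z_c×3.28 term appears on both sides and cancels. Collect the known terms of each column as K = Σ(ρt)_known − 3.28 × (depth of known layers): K_1 = 50.42299 − 3.28×30.403 = −49.29885; K_2 = 47.31005 − 3.28×(2.669 + 16.415) = −15.28547.
Balance: K_1 + 11.53×ρ = K_2, so ρ = (K_2 − K_1)/11.53 = 34.0134/11.53 = 2.95 g cm⁻³.

2.95 g cm⁻³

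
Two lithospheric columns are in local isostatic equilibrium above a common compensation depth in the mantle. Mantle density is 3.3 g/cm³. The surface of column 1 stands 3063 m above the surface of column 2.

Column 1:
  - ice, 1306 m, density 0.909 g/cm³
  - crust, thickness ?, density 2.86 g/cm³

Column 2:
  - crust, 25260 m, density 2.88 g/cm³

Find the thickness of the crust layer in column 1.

Take the compensation level at the base of the deeper column (depth z_c below the surface of column 1) and equate Σ ρ_i t_i down to z_c; mantle fills any gap and the z_c terms cancel.
Column 1: 1306×0.909 + x×2.86 + (z_c − 1306 − x)×3.3
Column 2: 3063×0 + 25260×2.88 + (z_c − 3063 − 25260)×3.3
The z_c×3.3 term appears on both sides and cancels. Collect the known terms of each column as K = Σ(ρt)_known − 3.3 × (depth of known layers): K_1 = 1187.154 − 3.3×1306 = −3122.646; K_2 = 72748.8 − 3.3×(3063 + 25260) = −20717.1.
Balance: K_1 − x×(3.3 − 2.86) = K_2, so x = (K_1 − K_2)/(3.3 − 2.86) = 17594.5/0.44 = 40000 m.

40000 m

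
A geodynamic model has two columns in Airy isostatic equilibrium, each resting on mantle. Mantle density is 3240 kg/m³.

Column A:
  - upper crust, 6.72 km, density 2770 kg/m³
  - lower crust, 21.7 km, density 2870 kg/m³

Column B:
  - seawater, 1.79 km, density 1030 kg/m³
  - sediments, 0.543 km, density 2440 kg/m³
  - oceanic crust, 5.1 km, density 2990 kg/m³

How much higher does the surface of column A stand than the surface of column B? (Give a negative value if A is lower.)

For any compensation level in the mantle, the mantle terms cancel and isostasy reduces to e = (Σt_A − Σt_B) − (Σ(ρt)_A − Σ(ρt)_B) / ρ_m.
Σt_A = 28.42 km; Σt_B = 7.433 km; Σ(ρt)_A = 80893.4; Σ(ρt)_B = 18417.62 (in km·kg/m³).
e = (28.42 − 7.433) − (80893.4 − 18417.62) / 3240 = 1.7 km.

1.7 km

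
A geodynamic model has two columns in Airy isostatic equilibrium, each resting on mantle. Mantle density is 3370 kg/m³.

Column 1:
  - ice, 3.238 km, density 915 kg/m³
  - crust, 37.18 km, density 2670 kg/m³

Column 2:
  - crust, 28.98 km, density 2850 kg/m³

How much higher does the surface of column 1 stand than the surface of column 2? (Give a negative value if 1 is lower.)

5.61 km

For any compensation level in the mantle, the mantle terms cancel and isostasy reduces to e = (Σt_1 − Σt_2) − (Σ(ρt)_1 − Σ(ρt)_2) / ρ_m.
Σt_1 = 40.418 km; Σt_2 = 28.98 km; Σ(ρt)_1 = 102233.37; Σ(ρt)_2 = 82593 (in km·kg/m³).
e = (40.418 − 28.98) − (102233.37 − 82593) / 3370 = 5.61 km.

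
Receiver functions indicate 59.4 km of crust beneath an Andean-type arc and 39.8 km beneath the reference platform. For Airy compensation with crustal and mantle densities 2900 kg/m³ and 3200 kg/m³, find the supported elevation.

1.84 km

Excess crust Δ = 59.4 km − 39.8 km = 19.6 km, split between elevation h and root r with h + r = Δ.
Airy balance ρ_c h = (ρ_m − ρ_c) r gives r = h ρ_c/(ρ_m − ρ_c), so h (1 + ρ_c/(ρ_m − ρ_c)) = Δ, i.e. h = Δ (ρ_m − ρ_c)/ρ_m.
h = 19.6 km × 300/3200 = 1.84 km.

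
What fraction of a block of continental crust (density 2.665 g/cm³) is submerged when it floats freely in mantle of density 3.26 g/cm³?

Submerged fraction = ρ_obj/ρ_fluid = 2.665/3.26 = 0.817.

0.817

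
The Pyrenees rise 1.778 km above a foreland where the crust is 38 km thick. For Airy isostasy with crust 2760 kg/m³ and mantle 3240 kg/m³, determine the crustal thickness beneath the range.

50 km

Root depth r = h ρ_c / (ρ_m − ρ_c) = 1.778 km × 2760 / 480 = 10.22 km.
Total thickness = T + h + r = 38 km + 1.778 km + 10.22 km = 50 km.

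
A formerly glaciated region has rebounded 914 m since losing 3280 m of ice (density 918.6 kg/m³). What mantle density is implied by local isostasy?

3300 kg/m³

ρ_m = ρ_ice t / u = 918.6 × 3280 m/914 m = 3300 kg/m³.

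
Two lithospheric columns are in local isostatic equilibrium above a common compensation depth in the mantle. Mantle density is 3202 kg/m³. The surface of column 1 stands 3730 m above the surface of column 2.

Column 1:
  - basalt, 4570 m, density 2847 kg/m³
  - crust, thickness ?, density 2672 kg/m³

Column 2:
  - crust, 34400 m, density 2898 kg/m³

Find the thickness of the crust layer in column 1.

39200 m

Take the compensation level at the base of the deeper column (depth z_c below the surface of column 1) and equate Σ ρ_i t_i down to z_c; mantle fills any gap and the z_c terms cancel.
Column 1: 4570×2847 + x×2672 + (z_c − 4570 − x)×3202
Column 2: 3730×0 + 34400×2898 + (z_c − 3730 − 34400)×3202
The z_c×3202 term appears on both sides and cancels. Collect the known terms of each column as K = Σ(ρt)_known − 3202 × (depth of known layers): K_1 = 13010790 − 3202×4570 = −1622350; K_2 = 99691200 − 3202×(3730 + 34400) = −22401060.
Balance: K_1 − x×(3202 − 2672) = K_2, so x = (K_1 − K_2)/(3202 − 2672) = 20778700/530 = 39200 m.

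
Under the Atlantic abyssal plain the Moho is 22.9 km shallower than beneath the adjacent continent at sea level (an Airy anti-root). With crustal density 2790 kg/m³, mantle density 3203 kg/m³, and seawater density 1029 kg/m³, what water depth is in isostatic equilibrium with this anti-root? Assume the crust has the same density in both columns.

5.37 km

Replacing a thickness d of crust by seawater at the top must be balanced by replacing crust with mantle at the base: d (ρ_c − ρ_w) = a (ρ_m − ρ_c).
d = a (ρ_m − ρ_c)/(ρ_c − ρ_w) = 22.9 km × 413/1761 = 5.37 km.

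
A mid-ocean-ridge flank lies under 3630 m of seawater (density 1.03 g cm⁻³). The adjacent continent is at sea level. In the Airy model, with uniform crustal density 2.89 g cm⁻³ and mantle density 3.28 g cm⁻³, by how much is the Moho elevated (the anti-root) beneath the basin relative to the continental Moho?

In Airy isostatic equilibrium: replacing crust with seawater at the top is compensated by replacing crust with mantle at the base: d (ρ_c − ρ_w) = a (ρ_m − ρ_c).
a = d (ρ_c − ρ_w)/(ρ_m − ρ_c) = 3630 m × 1.86/0.39 = 17300 m.

17300 m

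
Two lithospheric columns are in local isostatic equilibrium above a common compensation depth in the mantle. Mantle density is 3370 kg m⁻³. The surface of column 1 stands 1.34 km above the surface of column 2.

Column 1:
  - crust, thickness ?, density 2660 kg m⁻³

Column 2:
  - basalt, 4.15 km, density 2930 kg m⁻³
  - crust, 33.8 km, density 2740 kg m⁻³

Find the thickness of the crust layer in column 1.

38.9 km

Take the compensation level at the base of the deeper column (depth z_c below the surface of column 1) and equate Σ ρ_i t_i down to z_c; mantle fills any gap and the z_c terms cancel.
Column 1: x×2660 + (z_c − 0 − x)×3370
Column 2: 1.34×0 + 4.15×2930 + 33.8×2740 + (z_c − 1.34 − 37.95)×3370
The z_c×3370 term appears on both sides and cancels. Collect the known terms of each column as K = Σ(ρt)_known − 3370 × (depth of known layers): K_1 = 0 − 3370×0 = 0; K_2 = 104771.5 − 3370×(1.34 + 37.95) = −27635.8.
Balance: K_1 − x×(3370 − 2660) = K_2, so x = (K_1 − K_2)/(3370 − 2660) = 27635.8/710 = 38.9 km.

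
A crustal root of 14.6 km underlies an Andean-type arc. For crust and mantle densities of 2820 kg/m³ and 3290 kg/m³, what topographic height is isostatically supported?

Equating mass per unit area of the two columns: ρ_c h = (ρ_m − ρ_c) r.
h = r (ρ_m − ρ_c) / ρ_c = 14.6 km × (3290 − 2820) / 2820 = 2.43 km.

2.43 km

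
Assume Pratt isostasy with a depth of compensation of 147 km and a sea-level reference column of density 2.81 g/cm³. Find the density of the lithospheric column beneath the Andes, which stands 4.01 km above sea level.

2.74 g/cm³

Pratt balance: ρ_ref D = ρ (D + h).
ρ = ρ_ref D/(D + h) = 2.81 × 147 km/(147 km + 4.01 km) = 2.74 g/cm³.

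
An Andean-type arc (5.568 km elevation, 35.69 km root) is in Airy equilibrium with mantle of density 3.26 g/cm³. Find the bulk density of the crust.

ρ_c h = (ρ_m − ρ_c) r → ρ_c (h + r) = ρ_m r → ρ_c = ρ_m r / (h + r).
ρ_c = 3.26 × 35.69 km / (5.568 km + 35.69 km) = 2.82 g/cm³.

2.82 g/cm³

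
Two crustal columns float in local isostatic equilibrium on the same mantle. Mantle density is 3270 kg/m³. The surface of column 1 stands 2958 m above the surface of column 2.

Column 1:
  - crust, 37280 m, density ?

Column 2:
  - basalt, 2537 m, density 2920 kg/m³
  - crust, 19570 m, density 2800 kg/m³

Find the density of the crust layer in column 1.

2740 kg/m³

Take the compensation level at the base of the deeper column (depth z_c below the surface of column 1) and equate Σ ρ_i t_i down to z_c; mantle fills any gap and the z_c terms cancel.
Column 1: 37280×ρ + (z_c − 37280)×3270
Column 2: 2958×0 + 2537×2920 + 19570×2800 + (z_c − 2958 − 22107)×3270
The z_c×3270 term appears on both sides and cancels. Collect the known terms of each column as K = Σ(ρt)_known − 3270 × (depth of known layers): K_1 = 0 − 3270×37280 = −121905600; K_2 = 62204040 − 3270×(2958 + 22107) = −19758510.
Balance: K_1 + 37280×ρ = K_2, so ρ = (K_2 − K_1)/37280 = 102147000/37280 = 2740 kg/m³.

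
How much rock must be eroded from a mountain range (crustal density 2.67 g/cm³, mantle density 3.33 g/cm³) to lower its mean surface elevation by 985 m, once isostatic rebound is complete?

Net drop Δ = e − u = e − e ρ_c/ρ_m = e (ρ_m − ρ_c)/ρ_m.
e = Δ ρ_m/(ρ_m − ρ_c) = 985 m × 3.33/0.66 = 4970 m.

4970 m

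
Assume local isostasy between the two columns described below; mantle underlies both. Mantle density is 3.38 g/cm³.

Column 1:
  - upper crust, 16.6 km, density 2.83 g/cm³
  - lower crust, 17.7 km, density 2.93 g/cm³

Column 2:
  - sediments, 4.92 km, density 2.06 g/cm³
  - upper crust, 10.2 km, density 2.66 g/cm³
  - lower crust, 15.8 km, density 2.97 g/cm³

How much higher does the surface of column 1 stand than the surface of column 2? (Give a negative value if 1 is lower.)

For any compensation level in the mantle, the mantle terms cancel and isostasy reduces to e = (Σt_1 − Σt_2) − (Σ(ρt)_1 − Σ(ρt)_2) / ρ_m.
Σt_1 = 34.3 km; Σt_2 = 30.92 km; Σ(ρt)_1 = 98.839; Σ(ρt)_2 = 84.1932 (in km·g/cm³).
e = (34.3 − 30.92) − (98.839 − 84.1932) / 3.38 = −0.953 km.

−0.953 km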